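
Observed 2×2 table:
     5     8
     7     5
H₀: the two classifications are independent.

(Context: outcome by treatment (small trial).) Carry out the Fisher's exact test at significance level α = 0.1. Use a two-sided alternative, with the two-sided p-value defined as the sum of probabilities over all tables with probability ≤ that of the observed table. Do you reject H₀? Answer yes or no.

reject H₀: no

Margins: r₁=13, r₂=12, c₁=12, c₂=13, n=25
p_obs = C(13,5)·C(12,7)/C(25,12); sum pmf over tables with pmf ≤ p_obs
p-value (two-sided) = 0.43375
At α=0.1: p ≥ α → fail to reject H₀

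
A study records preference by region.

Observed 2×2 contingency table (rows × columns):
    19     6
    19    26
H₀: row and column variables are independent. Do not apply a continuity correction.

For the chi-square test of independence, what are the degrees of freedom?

df = (r−1)(c−1) = (2−1)·(2−1) = 1

degrees of freedom = 1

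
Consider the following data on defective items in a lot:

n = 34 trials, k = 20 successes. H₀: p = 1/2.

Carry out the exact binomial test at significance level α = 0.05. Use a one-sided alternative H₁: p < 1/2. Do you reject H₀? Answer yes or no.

Exact binomial: n=34, k=20, p₀=1/2=0.5000
P(X≤20) from Σ C(n,i)·p₀^i·(1−p₀)^(n−i)
p-value (one-sided, H₁ less) = 0.88526
At α=0.05: p ≥ α → fail to reject H₀

reject H₀: no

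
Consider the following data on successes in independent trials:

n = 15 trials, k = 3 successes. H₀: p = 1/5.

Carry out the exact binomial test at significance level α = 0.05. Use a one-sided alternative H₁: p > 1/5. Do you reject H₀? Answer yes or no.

Exact binomial: n=15, k=3, p₀=1/5=0.2000
P(X≥3) from Σ C(n,i)·p₀^i·(1−p₀)^(n−i)
p-value (one-sided, H₁ greater) = 0.60198
At α=0.05: p ≥ α → fail to reject H₀

reject H₀: no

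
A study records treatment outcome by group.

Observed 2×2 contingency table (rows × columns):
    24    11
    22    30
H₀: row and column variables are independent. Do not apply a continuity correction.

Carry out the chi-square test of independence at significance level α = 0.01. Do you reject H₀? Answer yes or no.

reject H₀: no

Row totals [35, 52], col totals [46, 41], n=87
χ² = (24−18.51)²/18.51 + (11−16.49)²/16.49 + (22−27.49)²/27.49 + (30−24.51)²/24.51 = 5.7911
df = 1
p-value (upper-tail) = 0.01611
At α=0.01: p ≥ α → fail to reject H₀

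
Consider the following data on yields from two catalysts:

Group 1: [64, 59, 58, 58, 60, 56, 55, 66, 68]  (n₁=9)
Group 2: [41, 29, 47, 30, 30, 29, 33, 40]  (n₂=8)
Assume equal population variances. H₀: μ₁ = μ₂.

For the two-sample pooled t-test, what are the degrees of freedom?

df = n₁ + n₂ − 2 = 9 + 8 − 2 = 15

degrees of freedom = 15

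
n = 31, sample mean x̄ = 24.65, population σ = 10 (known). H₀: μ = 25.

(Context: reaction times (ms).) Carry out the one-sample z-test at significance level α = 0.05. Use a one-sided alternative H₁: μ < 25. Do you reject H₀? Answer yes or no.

reject H₀: no

SE = σ/√n = 10/√31 = 1.7961
z = (x̄−μ₀)/SE = (24.65−25)/1.7961 = -0.1949
p-value (one-sided, H₁ less) = 0.42275
At α=0.05: p ≥ α → fail to reject H₀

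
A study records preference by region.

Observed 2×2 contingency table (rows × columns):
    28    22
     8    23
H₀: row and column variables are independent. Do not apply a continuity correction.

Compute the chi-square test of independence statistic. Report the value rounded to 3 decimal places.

Row totals [50, 31], col totals [36, 45], n=81
χ² = (28−22.22)²/22.22 + (22−27.78)²/27.78 + (8−13.78)²/13.78 + (23−17.22)²/17.22 = 7.0653
df = 1

test statistic = 7.065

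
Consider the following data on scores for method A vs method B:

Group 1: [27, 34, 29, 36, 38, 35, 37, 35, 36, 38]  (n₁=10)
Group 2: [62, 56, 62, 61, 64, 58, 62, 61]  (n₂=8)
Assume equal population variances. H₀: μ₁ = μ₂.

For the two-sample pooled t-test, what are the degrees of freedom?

df = n₁ + n₂ − 2 = 10 + 8 − 2 = 16

degrees of freedom = 16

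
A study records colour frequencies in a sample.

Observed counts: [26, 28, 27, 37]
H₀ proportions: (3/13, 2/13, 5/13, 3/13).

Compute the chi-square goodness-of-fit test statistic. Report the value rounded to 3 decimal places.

test statistic = 16.348

n = 118; E_i = n·p_i = [27.23, 18.15, 45.38, 27.23]
χ² = (26−27.23)²/27.23 + (28−18.15)²/18.15 + (27−45.38)²/45.38 + (37−27.23)²/27.23 = 16.3480
df = 3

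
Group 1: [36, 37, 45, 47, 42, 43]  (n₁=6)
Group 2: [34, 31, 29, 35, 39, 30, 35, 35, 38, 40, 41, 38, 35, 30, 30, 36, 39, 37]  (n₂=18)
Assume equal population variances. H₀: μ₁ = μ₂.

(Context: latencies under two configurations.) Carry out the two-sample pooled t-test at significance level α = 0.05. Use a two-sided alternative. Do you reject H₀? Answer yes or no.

reject H₀: yes

x̄₁=41.667, s₁=4.367, n₁=6
x̄₂=35.111, s₂=3.787, n₂=18
s_p² = [5·4.367² + 17·3.787²]/22 = 15.4141
SE = √(s_p²·(1/6+1/18)) = 1.8508
t = (41.667−35.111)/1.8508 = 3.5421
df = 22
p-value (two-sided) = 0.00183
At α=0.05: p < α → reject H₀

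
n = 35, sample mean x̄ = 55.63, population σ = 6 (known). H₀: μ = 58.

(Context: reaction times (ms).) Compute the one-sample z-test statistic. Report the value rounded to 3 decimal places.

SE = σ/√n = 6/√35 = 1.0142
z = (x̄−μ₀)/SE = (55.63−58)/1.0142 = -2.3369

test statistic = -2.337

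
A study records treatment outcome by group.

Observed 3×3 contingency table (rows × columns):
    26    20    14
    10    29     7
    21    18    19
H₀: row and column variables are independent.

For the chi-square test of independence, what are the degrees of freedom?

df = (r−1)(c−1) = (3−1)·(3−1) = 4

degrees of freedom = 4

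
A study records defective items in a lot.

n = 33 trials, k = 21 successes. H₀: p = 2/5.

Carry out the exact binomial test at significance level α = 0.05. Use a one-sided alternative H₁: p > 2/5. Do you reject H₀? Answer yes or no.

Exact binomial: n=33, k=21, p₀=2/5=0.4000
P(X≥21) from Σ C(n,i)·p₀^i·(1−p₀)^(n−i)
p-value (one-sided, H₁ greater) = 0.00517
At α=0.05: p < α → reject H₀

reject H₀: yes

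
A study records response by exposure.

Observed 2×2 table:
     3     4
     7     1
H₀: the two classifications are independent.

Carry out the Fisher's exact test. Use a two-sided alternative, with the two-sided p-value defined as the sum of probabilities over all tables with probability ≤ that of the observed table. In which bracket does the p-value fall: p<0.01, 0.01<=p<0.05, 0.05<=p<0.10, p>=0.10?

Margins: r₁=7, r₂=8, c₁=10, c₂=5, n=15
p_obs = C(7,3)·C(8,7)/C(15,10); sum pmf over tables with pmf ≤ p_obs
p-value (two-sided) = 0.11888
→ bracket: p>=0.10

p-value bracket: p>=0.10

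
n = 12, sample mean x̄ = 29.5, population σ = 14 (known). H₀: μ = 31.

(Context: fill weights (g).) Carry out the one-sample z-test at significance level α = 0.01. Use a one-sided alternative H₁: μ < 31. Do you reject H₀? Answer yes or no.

reject H₀: no

SE = σ/√n = 14/√12 = 4.0415
z = (x̄−μ₀)/SE = (29.5−31)/4.0415 = -0.3712
p-value (one-sided, H₁ less) = 0.35526
At α=0.01: p ≥ α → fail to reject H₀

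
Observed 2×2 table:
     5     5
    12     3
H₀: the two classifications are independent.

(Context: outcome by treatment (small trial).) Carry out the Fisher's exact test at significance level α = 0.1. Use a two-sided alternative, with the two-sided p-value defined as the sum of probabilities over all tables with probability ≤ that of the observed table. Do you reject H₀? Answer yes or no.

Margins: r₁=10, r₂=15, c₁=17, c₂=8, n=25
p_obs = C(10,5)·C(15,12)/C(25,17); sum pmf over tables with pmf ≤ p_obs
p-value (two-sided) = 0.19355
At α=0.1: p ≥ α → fail to reject H₀

reject H₀: no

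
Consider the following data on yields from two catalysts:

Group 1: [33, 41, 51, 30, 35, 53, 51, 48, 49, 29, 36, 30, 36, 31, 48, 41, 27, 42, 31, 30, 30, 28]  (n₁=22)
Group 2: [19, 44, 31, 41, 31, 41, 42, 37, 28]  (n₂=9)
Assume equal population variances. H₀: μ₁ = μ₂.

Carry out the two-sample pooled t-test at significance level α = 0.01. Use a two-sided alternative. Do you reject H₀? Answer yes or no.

x̄₁=37.727, s₁=8.768, n₁=22
x̄₂=34.889, s₂=8.238, n₂=9
s_p² = [21·8.768² + 8·8.238²]/29 = 74.3880
SE = √(s_p²·(1/22+1/9)) = 3.4127
t = (37.727−34.889)/3.4127 = 0.8317
df = 29
p-value (two-sided) = 0.41237
At α=0.01: p ≥ α → fail to reject H₀

reject H₀: no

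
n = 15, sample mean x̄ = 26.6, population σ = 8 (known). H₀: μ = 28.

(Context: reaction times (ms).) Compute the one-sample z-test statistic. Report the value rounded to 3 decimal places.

SE = σ/√n = 8/√15 = 2.0656
z = (x̄−μ₀)/SE = (26.6−28)/2.0656 = -0.6778

test statistic = -0.678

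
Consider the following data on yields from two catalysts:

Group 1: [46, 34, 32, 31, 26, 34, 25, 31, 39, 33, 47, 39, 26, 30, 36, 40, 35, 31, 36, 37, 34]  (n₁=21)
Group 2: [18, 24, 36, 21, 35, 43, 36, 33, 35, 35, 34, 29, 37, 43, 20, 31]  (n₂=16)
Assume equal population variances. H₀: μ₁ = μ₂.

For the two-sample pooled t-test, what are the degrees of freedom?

df = n₁ + n₂ − 2 = 21 + 16 − 2 = 35

degrees of freedom = 35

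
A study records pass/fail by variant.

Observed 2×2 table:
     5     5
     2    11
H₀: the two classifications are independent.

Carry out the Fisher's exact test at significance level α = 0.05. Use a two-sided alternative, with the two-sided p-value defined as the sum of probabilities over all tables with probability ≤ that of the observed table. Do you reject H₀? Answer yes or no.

Margins: r₁=10, r₂=13, c₁=7, c₂=16, n=23
p_obs = C(10,5)·C(13,2)/C(23,7); sum pmf over tables with pmf ≤ p_obs
p-value (two-sided) = 0.16880
At α=0.05: p ≥ α → fail to reject H₀

reject H₀: no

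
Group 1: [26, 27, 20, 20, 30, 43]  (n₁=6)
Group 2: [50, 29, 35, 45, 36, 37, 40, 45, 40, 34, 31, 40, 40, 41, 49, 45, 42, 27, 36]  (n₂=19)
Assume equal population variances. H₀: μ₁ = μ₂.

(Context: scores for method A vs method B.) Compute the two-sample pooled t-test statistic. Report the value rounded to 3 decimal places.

x̄₁=27.667, s₁=8.501, n₁=6
x̄₂=39.053, s₂=6.311, n₂=19
s_p² = [5·8.501² + 18·6.311²]/23 = 46.8818
SE = √(s_p²·(1/6+1/19)) = 3.2064
t = (27.667−39.053)/3.2064 = -3.5510
df = 23

test statistic = -3.551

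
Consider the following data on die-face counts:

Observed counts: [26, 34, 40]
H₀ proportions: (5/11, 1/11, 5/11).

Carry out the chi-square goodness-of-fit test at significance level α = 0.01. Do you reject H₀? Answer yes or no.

reject H₀: yes

n = 100; E_i = n·p_i = [45.45, 9.09, 45.45]
χ² = (26−45.45)²/45.45 + (34−9.09)²/9.09 + (40−45.45)²/45.45 = 77.2320
df = 2
p-value (upper-tail) = 0.00000
At α=0.01: p < α → reject H₀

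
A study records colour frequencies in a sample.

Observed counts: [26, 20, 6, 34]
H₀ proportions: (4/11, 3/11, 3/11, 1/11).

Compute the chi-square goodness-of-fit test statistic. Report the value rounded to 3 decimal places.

n = 86; E_i = n·p_i = [31.27, 23.45, 23.45, 7.82]
χ² = (26−31.27)²/31.27 + (20−23.45)²/23.45 + (6−23.45)²/23.45 + (34−7.82)²/7.82 = 102.0659
df = 3

test statistic = 102.066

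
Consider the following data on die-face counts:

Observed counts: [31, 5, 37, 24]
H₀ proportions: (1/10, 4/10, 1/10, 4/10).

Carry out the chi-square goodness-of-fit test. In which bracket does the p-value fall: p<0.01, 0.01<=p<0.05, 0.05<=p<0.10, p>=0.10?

n = 97; E_i = n·p_i = [9.70, 38.80, 9.70, 38.80]
χ² = (31−9.70)²/9.70 + (5−38.80)²/38.80 + (37−9.70)²/9.70 + (24−38.80)²/38.80 = 158.6959
df = 3
p-value (upper-tail) = 0.00000
→ bracket: p<0.01

p-value bracket: p<0.01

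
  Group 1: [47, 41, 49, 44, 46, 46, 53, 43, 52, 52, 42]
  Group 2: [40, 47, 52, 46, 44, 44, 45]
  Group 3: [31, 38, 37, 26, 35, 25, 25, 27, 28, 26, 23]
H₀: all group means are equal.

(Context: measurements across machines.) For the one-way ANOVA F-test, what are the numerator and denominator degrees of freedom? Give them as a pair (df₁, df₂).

degrees of freedom = [2, 26]

k = 3 groups, N = 29 total
df = (k−1, N−k) = (3−1, 29−3) = (2, 26)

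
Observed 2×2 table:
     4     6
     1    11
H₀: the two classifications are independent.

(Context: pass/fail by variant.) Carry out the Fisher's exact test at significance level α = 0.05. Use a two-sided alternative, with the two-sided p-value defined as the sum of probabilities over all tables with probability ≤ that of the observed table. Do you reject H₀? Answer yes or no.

reject H₀: no

Margins: r₁=10, r₂=12, c₁=5, c₂=17, n=22
p_obs = C(10,4)·C(12,1)/C(22,5); sum pmf over tables with pmf ≤ p_obs
p-value (two-sided) = 0.13534
At α=0.05: p ≥ α → fail to reject H₀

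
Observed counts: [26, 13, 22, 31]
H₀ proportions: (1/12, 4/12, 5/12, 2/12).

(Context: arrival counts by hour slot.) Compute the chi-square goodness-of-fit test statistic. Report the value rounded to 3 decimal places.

test statistic = 76.985

n = 92; E_i = n·p_i = [7.67, 30.67, 38.33, 15.33]
χ² = (26−7.67)²/7.67 + (13−30.67)²/30.67 + (22−38.33)²/38.33 + (31−15.33)²/15.33 = 76.9848
df = 3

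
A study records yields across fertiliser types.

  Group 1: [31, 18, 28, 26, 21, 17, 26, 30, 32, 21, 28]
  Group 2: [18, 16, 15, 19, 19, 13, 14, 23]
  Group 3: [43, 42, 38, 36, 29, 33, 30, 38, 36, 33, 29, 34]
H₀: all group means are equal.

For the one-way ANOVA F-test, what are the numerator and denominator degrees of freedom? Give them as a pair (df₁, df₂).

degrees of freedom = [2, 28]

k = 3 groups, N = 31 total
df = (k−1, N−k) = (3−1, 31−3) = (2, 28)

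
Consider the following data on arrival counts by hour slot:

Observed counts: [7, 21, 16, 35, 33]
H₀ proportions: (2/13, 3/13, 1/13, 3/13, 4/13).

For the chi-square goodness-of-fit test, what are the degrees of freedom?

degrees of freedom = 4

df = k − 1 = 5 − 1 = 4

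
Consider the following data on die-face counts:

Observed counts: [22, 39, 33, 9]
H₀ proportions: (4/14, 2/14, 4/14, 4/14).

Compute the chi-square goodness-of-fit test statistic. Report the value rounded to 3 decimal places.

n = 103; E_i = n·p_i = [29.43, 14.71, 29.43, 29.43]
χ² = (22−29.43)²/29.43 + (39−14.71)²/14.71 + (33−29.43)²/29.43 + (9−29.43)²/29.43 = 56.5728
df = 3

test statistic = 56.573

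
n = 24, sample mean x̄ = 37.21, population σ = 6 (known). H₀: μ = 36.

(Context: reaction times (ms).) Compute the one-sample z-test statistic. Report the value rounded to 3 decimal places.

test statistic = 0.988

SE = σ/√n = 6/√24 = 1.2247
z = (x̄−μ₀)/SE = (37.21−36)/1.2247 = 0.9880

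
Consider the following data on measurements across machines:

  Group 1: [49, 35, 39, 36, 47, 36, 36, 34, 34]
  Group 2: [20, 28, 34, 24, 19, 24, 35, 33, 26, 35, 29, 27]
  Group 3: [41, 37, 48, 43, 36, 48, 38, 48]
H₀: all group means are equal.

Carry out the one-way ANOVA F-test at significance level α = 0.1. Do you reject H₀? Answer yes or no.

reject H₀: yes

Group means [38.44, 27.83, 42.38], grand mean 35.138
SSB = Σnᵢ(x̄ᵢ−x̄)² = 1157.684; SSW = ΣΣ(x−x̄ᵢ)² = 781.764
MSB = 1157.684/2 = 578.8422; MSW = 781.764/26 = 30.0678
F = MSB/MSW = 19.2512
df = (2, 26)
p-value (upper-tail) = 0.00001
At α=0.1: p < α → reject H₀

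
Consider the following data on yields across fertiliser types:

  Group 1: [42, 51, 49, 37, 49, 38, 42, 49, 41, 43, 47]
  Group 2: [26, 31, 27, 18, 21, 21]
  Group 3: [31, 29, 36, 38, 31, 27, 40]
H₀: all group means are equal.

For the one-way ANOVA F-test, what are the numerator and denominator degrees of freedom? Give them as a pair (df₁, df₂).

degrees of freedom = [2, 21]

k = 3 groups, N = 24 total
df = (k−1, N−k) = (3−1, 24−3) = (2, 21)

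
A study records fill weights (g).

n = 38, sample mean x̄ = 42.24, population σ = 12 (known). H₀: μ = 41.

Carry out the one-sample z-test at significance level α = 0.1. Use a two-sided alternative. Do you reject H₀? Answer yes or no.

SE = σ/√n = 12/√38 = 1.9467
z = (x̄−μ₀)/SE = (42.24−41)/1.9467 = 0.6370
p-value (two-sided) = 0.52413
At α=0.1: p ≥ α → fail to reject H₀

reject H₀: no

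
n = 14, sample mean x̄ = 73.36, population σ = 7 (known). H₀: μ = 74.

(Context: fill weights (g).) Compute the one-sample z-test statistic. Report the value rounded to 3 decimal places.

SE = σ/√n = 7/√14 = 1.8708
z = (x̄−μ₀)/SE = (73.36−74)/1.8708 = -0.3421

test statistic = -0.342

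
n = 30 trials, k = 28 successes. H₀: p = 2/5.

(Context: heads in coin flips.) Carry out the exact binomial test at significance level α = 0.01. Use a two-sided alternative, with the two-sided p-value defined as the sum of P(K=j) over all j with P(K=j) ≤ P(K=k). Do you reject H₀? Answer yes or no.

reject H₀: yes

Exact binomial: n=30, k=28, p₀=2/5=0.4000
P(X=j) = C(n,j)·p₀^j·(1−p₀)^(n−j); p = Σ P(X=j) over j with P(X=j) ≤ P(X=28)
p-value (two-sided) = 0.00000
At α=0.01: p < α → reject H₀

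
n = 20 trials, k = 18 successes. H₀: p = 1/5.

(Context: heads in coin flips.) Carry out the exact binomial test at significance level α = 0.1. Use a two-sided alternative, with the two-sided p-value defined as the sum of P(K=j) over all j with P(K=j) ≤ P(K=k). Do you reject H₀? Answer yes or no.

Exact binomial: n=20, k=18, p₀=1/5=0.2000
P(X=j) = C(n,j)·p₀^j·(1−p₀)^(n−j); p = Σ P(X=j) over j with P(X=j) ≤ P(X=18)
p-value (two-sided) = 0.00000
At α=0.1: p < α → reject H₀

reject H₀: yes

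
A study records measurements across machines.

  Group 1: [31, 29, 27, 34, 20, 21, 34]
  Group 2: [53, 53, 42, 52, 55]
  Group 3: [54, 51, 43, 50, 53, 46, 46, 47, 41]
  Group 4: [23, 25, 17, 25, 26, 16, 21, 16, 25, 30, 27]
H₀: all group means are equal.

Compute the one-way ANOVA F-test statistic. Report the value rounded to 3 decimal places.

test statistic = 64.889

Group means [28.00, 51.00, 47.89, 22.82], grand mean 35.406
SSB = Σnᵢ(x̄ᵢ−x̄)² = 4745.193; SSW = ΣΣ(x−x̄ᵢ)² = 682.525
MSB = 4745.193/3 = 1581.7312; MSW = 682.525/28 = 24.3759
F = MSB/MSW = 64.8891
df = (3, 28)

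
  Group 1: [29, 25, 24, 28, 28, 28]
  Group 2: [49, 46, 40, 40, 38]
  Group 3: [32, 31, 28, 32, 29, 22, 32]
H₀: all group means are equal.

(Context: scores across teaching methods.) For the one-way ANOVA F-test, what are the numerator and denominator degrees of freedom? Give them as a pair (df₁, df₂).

degrees of freedom = [2, 15]

k = 3 groups, N = 18 total
df = (k−1, N−k) = (3−1, 18−3) = (2, 15)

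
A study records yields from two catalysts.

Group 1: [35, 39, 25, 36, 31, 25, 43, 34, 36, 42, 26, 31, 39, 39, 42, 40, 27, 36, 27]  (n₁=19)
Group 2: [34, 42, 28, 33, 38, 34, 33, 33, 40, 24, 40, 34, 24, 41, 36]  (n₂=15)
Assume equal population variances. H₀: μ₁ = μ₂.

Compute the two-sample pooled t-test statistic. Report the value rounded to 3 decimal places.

x̄₁=34.368, s₁=6.112, n₁=19
x̄₂=34.267, s₂=5.625, n₂=15
s_p² = [18·6.112² + 14·5.625²]/32 = 34.8548
SE = √(s_p²·(1/19+1/15)) = 2.0391
t = (34.368−34.267)/2.0391 = 0.0499
df = 32

test statistic = 0.050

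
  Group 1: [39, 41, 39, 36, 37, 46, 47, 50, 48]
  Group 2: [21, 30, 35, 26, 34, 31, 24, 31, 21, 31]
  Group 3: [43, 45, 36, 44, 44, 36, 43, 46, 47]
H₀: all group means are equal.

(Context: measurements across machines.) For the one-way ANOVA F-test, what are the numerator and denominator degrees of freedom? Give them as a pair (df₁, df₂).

degrees of freedom = [2, 25]

k = 3 groups, N = 28 total
df = (k−1, N−k) = (3−1, 28−3) = (2, 25)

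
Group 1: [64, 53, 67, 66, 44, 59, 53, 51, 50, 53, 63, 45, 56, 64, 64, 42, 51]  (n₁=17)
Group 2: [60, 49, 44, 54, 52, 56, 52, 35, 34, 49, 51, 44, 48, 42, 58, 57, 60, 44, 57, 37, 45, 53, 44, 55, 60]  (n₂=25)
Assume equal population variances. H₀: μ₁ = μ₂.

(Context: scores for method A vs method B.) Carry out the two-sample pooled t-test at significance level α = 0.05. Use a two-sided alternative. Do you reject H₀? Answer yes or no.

x̄₁=55.588, s₁=8.070, n₁=17
x̄₂=49.600, s₂=7.751, n₂=25
s_p² = [16·8.070² + 24·7.751²]/40 = 62.1029
SE = √(s_p²·(1/17+1/25)) = 2.4773
t = (55.588−49.600)/2.4773 = 2.4172
df = 40
p-value (two-sided) = 0.02029
At α=0.05: p < α → reject H₀

reject H₀: yes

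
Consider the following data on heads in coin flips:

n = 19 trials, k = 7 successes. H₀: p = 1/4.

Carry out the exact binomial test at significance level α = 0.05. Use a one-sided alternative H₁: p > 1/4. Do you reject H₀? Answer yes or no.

Exact binomial: n=19, k=7, p₀=1/4=0.2500
P(X≥7) from Σ C(n,i)·p₀^i·(1−p₀)^(n−i)
p-value (one-sided, H₁ greater) = 0.17488
At α=0.05: p ≥ α → fail to reject H₀

reject H₀: no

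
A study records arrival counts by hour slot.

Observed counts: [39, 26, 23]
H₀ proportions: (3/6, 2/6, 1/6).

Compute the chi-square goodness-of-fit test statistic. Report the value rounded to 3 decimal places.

n = 88; E_i = n·p_i = [44.00, 29.33, 14.67]
χ² = (39−44.00)²/44.00 + (26−29.33)²/29.33 + (23−14.67)²/14.67 = 5.6818
df = 2

test statistic = 5.682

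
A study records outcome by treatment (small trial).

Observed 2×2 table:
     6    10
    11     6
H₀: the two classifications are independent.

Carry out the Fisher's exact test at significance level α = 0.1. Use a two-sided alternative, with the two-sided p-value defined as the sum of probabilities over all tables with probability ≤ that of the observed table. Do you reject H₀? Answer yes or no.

reject H₀: no

Margins: r₁=16, r₂=17, c₁=17, c₂=16, n=33
p_obs = C(16,6)·C(17,11)/C(33,17); sum pmf over tables with pmf ≤ p_obs
p-value (two-sided) = 0.16935
At α=0.1: p ≥ α → fail to reject H₀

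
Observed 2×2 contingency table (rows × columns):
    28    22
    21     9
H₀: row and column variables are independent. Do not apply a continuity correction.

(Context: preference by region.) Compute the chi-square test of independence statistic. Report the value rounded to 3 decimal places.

test statistic = 1.548

Row totals [50, 30], col totals [49, 31], n=80
χ² = (28−30.62)²/30.62 + (22−19.38)²/19.38 + (21−18.38)²/18.38 + (9−11.62)²/11.62 = 1.5484
df = 1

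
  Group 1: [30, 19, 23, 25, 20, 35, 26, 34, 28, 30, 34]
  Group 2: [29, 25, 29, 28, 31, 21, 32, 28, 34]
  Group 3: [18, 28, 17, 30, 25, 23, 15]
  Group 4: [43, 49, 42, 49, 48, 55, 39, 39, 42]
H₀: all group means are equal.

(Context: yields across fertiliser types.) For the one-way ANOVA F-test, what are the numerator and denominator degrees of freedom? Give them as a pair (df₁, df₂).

degrees of freedom = [3, 32]

k = 4 groups, N = 36 total
df = (k−1, N−k) = (4−1, 36−4) = (3, 32)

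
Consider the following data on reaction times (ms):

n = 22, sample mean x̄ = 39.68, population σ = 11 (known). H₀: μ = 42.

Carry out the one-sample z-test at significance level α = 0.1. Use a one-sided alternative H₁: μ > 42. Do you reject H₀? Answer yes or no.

reject H₀: no

SE = σ/√n = 11/√22 = 2.3452
z = (x̄−μ₀)/SE = (39.68−42)/2.3452 = -0.9893
p-value (one-sided, H₁ greater) = 0.83873
At α=0.1: p ≥ α → fail to reject H₀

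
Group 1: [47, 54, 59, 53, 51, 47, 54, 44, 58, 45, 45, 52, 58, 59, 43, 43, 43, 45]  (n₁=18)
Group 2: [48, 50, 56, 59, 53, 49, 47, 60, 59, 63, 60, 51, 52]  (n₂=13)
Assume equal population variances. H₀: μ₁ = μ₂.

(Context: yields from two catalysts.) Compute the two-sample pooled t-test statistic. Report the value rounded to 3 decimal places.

x̄₁=50.000, s₁=6.000, n₁=18
x̄₂=54.385, s₂=5.363, n₂=13
s_p² = [17·6.000² + 12·5.363²]/29 = 33.0027
SE = √(s_p²·(1/18+1/13)) = 2.0910
t = (50.000−54.385)/2.0910 = -2.0969
df = 29

test statistic = -2.097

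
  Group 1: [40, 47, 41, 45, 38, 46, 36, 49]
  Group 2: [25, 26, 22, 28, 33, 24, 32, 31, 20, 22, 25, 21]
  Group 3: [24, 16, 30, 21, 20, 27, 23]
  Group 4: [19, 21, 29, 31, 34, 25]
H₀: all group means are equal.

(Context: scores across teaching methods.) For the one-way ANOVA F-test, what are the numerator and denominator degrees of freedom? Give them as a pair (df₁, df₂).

degrees of freedom = [3, 29]

k = 4 groups, N = 33 total
df = (k−1, N−k) = (4−1, 33−4) = (3, 29)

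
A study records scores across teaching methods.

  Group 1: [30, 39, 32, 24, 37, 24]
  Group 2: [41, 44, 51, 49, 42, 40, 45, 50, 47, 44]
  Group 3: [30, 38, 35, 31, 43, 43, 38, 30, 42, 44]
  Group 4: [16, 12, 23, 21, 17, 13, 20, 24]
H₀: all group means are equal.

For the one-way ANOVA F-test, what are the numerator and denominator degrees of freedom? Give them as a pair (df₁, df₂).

k = 4 groups, N = 34 total
df = (k−1, N−k) = (4−1, 34−4) = (3, 30)

degrees of freedom = [3, 30]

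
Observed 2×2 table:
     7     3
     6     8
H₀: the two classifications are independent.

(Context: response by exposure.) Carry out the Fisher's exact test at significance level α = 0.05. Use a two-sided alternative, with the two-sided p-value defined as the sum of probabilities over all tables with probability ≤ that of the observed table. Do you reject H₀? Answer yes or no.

reject H₀: no

Margins: r₁=10, r₂=14, c₁=13, c₂=11, n=24
p_obs = C(10,7)·C(14,6)/C(24,13); sum pmf over tables with pmf ≤ p_obs
p-value (two-sided) = 0.23967
At α=0.05: p ≥ α → fail to reject H₀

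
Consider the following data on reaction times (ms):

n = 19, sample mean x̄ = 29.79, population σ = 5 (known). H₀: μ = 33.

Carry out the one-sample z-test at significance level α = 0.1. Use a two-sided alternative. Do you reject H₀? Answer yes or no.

SE = σ/√n = 5/√19 = 1.1471
z = (x̄−μ₀)/SE = (29.79−33)/1.1471 = -2.7984
p-value (two-sided) = 0.00514
At α=0.1: p < α → reject H₀

reject H₀: yes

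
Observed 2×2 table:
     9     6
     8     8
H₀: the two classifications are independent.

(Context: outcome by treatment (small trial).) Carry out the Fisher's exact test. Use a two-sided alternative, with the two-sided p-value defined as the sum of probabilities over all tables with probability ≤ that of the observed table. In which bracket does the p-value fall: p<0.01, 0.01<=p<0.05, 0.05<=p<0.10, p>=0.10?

p-value bracket: p>=0.10

Margins: r₁=15, r₂=16, c₁=17, c₂=14, n=31
p_obs = C(15,9)·C(16,8)/C(31,17); sum pmf over tables with pmf ≤ p_obs
p-value (two-sided) = 0.72239
→ bracket: p>=0.10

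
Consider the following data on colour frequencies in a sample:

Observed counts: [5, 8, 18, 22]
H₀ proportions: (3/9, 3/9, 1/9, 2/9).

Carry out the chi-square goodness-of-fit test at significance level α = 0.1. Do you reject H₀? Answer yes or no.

reject H₀: yes

n = 53; E_i = n·p_i = [17.67, 17.67, 5.89, 11.78]
χ² = (5−17.67)²/17.67 + (8−17.67)²/17.67 + (18−5.89)²/5.89 + (22−11.78)²/11.78 = 48.1509
df = 3
p-value (upper-tail) = 0.00000
At α=0.1: p < α → reject H₀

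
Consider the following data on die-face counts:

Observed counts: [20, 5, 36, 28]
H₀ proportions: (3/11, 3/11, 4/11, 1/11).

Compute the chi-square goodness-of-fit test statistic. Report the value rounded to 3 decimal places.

test statistic = 65.453

n = 89; E_i = n·p_i = [24.27, 24.27, 32.36, 8.09]
χ² = (20−24.27)²/24.27 + (5−24.27)²/24.27 + (36−32.36)²/32.36 + (28−8.09)²/8.09 = 65.4532
df = 3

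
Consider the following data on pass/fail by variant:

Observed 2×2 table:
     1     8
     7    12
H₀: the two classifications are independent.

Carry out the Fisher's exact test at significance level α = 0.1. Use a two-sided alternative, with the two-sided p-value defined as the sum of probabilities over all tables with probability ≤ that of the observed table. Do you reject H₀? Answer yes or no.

Margins: r₁=9, r₂=19, c₁=8, c₂=20, n=28
p_obs = C(9,1)·C(19,7)/C(28,8); sum pmf over tables with pmf ≤ p_obs
p-value (two-sided) = 0.21435
At α=0.1: p ≥ α → fail to reject H₀

reject H₀: no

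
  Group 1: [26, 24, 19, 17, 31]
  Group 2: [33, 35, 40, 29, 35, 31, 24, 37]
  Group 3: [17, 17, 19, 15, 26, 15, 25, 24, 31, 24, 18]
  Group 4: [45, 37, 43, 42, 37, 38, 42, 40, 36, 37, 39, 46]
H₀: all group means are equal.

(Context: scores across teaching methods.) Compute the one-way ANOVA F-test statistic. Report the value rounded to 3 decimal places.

Group means [23.40, 33.00, 21.00, 40.17], grand mean 30.389
SSB = Σnᵢ(x̄ᵢ−x̄)² = 2415.689; SSW = ΣΣ(x−x̄ᵢ)² = 700.867
MSB = 2415.689/3 = 805.2296; MSW = 700.867/32 = 21.9021
F = MSB/MSW = 36.7650
df = (3, 32)

test statistic = 36.765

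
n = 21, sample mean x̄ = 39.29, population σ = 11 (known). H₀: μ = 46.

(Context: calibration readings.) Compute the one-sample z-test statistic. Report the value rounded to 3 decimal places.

SE = σ/√n = 11/√21 = 2.4004
z = (x̄−μ₀)/SE = (39.29−46)/2.4004 = -2.7954

test statistic = -2.795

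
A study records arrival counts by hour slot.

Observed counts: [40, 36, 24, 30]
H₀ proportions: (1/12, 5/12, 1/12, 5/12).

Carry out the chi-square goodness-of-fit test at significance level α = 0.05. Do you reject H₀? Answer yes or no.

reject H₀: yes

n = 130; E_i = n·p_i = [10.83, 54.17, 10.83, 54.17]
χ² = (40−10.83)²/10.83 + (36−54.17)²/54.17 + (24−10.83)²/10.83 + (30−54.17)²/54.17 = 111.4031
df = 3
p-value (upper-tail) = 0.00000
At α=0.05: p < α → reject H₀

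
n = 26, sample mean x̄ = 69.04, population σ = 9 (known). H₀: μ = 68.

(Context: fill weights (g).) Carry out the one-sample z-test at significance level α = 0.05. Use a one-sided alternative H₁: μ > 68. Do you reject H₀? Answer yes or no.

reject H₀: no

SE = σ/√n = 9/√26 = 1.7650
z = (x̄−μ₀)/SE = (69.04−68)/1.7650 = 0.5892
p-value (one-sided, H₁ greater) = 0.27786
At α=0.05: p ≥ α → fail to reject H₀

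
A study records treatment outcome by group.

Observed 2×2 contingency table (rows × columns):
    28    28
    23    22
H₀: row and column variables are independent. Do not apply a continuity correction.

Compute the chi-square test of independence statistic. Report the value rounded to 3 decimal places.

Row totals [56, 45], col totals [51, 50], n=101
χ² = (28−28.28)²/28.28 + (28−27.72)²/27.72 + (23−22.72)²/22.72 + (22−22.28)²/22.28 = 0.0123
df = 1

test statistic = 0.012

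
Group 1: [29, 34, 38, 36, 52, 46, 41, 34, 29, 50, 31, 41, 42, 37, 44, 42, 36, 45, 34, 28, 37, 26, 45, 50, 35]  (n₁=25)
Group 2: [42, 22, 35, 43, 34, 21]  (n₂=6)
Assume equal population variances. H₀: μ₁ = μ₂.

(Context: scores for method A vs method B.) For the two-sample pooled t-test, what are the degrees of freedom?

df = n₁ + n₂ − 2 = 25 + 6 − 2 = 29

degrees of freedom = 29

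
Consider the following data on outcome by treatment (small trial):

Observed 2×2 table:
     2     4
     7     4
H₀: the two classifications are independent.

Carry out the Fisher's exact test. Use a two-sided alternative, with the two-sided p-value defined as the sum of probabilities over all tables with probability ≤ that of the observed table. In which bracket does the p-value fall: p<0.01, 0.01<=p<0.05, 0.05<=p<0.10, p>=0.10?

Margins: r₁=6, r₂=11, c₁=9, c₂=8, n=17
p_obs = C(6,2)·C(11,7)/C(17,9); sum pmf over tables with pmf ≤ p_obs
p-value (two-sided) = 0.33484
→ bracket: p>=0.10

p-value bracket: p>=0.10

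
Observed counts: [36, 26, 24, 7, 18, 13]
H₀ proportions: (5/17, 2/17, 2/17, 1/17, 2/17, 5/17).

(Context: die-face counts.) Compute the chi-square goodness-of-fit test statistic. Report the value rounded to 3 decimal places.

n = 124; E_i = n·p_i = [36.47, 14.59, 14.59, 7.29, 14.59, 36.47]
χ² = (36−36.47)²/36.47 + (26−14.59)²/14.59 + (24−14.59)²/14.59 + (7−7.29)²/7.29 + (18−14.59)²/14.59 + (13−36.47)²/36.47 = 30.9194
df = 5

test statistic = 30.919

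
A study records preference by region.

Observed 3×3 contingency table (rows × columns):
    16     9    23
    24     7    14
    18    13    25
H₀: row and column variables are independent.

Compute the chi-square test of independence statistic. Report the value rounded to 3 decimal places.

test statistic = 5.992

Row totals [48, 45, 56], col totals [58, 29, 62], n=149
χ² = (16−18.68)²/18.68 + (9−9.34)²/9.34 + (23−19.97)²/19.97 + (24−17.52)²/17.52 + (7−8.76)²/8.76 + (14−18.72)²/18.72 + (18−21.80)²/21.80 + (13−10.90)²/10.90 + (25−23.30)²/23.30 = 5.9923
df = 4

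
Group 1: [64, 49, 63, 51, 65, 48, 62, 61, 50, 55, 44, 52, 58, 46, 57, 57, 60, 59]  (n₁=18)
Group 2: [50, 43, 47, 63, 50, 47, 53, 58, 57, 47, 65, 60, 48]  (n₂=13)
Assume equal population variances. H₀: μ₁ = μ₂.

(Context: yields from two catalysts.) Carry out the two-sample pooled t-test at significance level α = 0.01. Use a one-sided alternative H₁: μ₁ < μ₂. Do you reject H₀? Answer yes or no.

reject H₀: no

x̄₁=55.611, s₁=6.500, n₁=18
x̄₂=52.923, s₂=6.982, n₂=13
s_p² = [17·6.500² + 12·6.982²]/29 = 44.9380
SE = √(s_p²·(1/18+1/13)) = 2.4399
t = (55.611−52.923)/2.4399 = 1.1017
df = 29
p-value (one-sided, H₁ less) = 0.86017
At α=0.01: p ≥ α → fail to reject H₀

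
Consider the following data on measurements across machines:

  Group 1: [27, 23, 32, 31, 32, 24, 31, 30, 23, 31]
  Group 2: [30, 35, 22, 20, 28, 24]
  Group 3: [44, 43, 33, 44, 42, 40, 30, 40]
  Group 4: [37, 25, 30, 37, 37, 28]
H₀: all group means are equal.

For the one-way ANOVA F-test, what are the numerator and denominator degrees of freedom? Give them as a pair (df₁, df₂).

k = 4 groups, N = 30 total
df = (k−1, N−k) = (4−1, 30−4) = (3, 26)

degrees of freedom = [3, 26]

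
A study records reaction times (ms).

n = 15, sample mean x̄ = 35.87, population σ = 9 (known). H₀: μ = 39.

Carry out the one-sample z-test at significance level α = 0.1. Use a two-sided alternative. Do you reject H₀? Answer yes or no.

SE = σ/√n = 9/√15 = 2.3238
z = (x̄−μ₀)/SE = (35.87−39)/2.3238 = -1.3469
p-value (two-sided) = 0.17800
At α=0.1: p ≥ α → fail to reject H₀

reject H₀: no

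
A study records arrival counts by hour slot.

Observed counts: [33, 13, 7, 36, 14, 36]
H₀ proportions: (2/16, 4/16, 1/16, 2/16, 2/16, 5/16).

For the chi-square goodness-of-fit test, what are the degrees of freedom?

df = k − 1 = 6 − 1 = 5

degrees of freedom = 5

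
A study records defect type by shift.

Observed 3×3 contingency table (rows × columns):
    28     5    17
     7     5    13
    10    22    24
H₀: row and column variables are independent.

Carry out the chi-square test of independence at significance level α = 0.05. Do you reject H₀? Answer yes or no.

Row totals [50, 25, 56], col totals [45, 32, 54], n=131
χ² = (28−17.18)²/17.18 + (5−12.21)²/12.21 + (17−20.61)²/20.61 + (7−8.59)²/8.59 + (5−6.11)²/6.11 + (13−10.31)²/10.31 + (10−19.24)²/19.24 + (22−13.68)²/13.68 + (24−23.08)²/23.08 = 22.4462
df = 4
p-value (upper-tail) = 0.00016
At α=0.05: p < α → reject H₀

reject H₀: yes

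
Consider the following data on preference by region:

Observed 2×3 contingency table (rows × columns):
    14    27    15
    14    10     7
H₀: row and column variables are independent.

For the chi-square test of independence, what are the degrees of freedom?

degrees of freedom = 2

df = (r−1)(c−1) = (2−1)·(3−1) = 2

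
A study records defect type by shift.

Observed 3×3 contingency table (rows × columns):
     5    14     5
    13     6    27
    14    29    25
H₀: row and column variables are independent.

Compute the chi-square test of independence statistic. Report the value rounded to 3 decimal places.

test statistic = 17.944

Row totals [24, 46, 68], col totals [32, 49, 57], n=138
χ² = (5−5.57)²/5.57 + (14−8.52)²/8.52 + (5−9.91)²/9.91 + (13−10.67)²/10.67 + (6−16.33)²/16.33 + (27−19.00)²/19.00 + (14−15.77)²/15.77 + (29−24.14)²/24.14 + (25−28.09)²/28.09 = 17.9442
df = 4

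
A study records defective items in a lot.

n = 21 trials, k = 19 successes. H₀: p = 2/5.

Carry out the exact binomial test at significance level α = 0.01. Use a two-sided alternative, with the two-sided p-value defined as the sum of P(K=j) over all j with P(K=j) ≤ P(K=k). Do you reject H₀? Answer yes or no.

Exact binomial: n=21, k=19, p₀=2/5=0.4000
P(X=j) = C(n,j)·p₀^j·(1−p₀)^(n−j); p = Σ P(X=j) over j with P(X=j) ≤ P(X=19)
p-value (two-sided) = 0.00000
At α=0.01: p < α → reject H₀

reject H₀: yes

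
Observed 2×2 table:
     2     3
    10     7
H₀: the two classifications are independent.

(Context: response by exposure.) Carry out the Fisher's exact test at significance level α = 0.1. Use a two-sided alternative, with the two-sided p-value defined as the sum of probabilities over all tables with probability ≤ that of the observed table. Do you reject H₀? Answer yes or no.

Margins: r₁=5, r₂=17, c₁=12, c₂=10, n=22
p_obs = C(5,2)·C(17,10)/C(22,12); sum pmf over tables with pmf ≤ p_obs
p-value (two-sided) = 0.62406
At α=0.1: p ≥ α → fail to reject H₀

reject H₀: no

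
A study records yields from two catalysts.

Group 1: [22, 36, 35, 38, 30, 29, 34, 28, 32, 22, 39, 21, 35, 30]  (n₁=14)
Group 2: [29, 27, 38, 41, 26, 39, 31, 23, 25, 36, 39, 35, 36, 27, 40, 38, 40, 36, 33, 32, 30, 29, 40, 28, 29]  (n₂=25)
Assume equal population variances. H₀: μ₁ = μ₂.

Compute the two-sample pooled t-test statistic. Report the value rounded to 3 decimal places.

x̄₁=30.786, s₁=5.925, n₁=14
x̄₂=33.080, s₂=5.537, n₂=25
s_p² = [13·5.925² + 24·5.537²]/37 = 32.2215
SE = √(s_p²·(1/14+1/25)) = 1.8948
t = (30.786−33.080)/1.8948 = -1.2108
df = 37

test statistic = -1.211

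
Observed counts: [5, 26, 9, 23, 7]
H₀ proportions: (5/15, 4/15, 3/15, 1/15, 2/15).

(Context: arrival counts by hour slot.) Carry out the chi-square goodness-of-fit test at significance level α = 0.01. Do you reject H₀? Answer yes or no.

n = 70; E_i = n·p_i = [23.33, 18.67, 14.00, 4.67, 9.33]
χ² = (5−23.33)²/23.33 + (26−18.67)²/18.67 + (9−14.00)²/14.00 + (23−4.67)²/4.67 + (7−9.33)²/9.33 = 91.6786
df = 4
p-value (upper-tail) = 0.00000
At α=0.01: p < α → reject H₀

reject H₀: yes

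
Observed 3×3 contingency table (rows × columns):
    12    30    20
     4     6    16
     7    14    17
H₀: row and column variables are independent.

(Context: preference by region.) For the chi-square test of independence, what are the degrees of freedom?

degrees of freedom = 4

df = (r−1)(c−1) = (3−1)·(3−1) = 4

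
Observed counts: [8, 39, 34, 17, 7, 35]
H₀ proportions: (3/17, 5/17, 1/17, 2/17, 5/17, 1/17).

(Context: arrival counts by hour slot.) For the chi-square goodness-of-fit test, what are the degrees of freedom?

df = k − 1 = 6 − 1 = 5

degrees of freedom = 5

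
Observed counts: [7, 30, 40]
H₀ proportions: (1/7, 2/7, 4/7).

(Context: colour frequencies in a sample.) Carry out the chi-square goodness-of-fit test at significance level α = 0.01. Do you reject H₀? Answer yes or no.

n = 77; E_i = n·p_i = [11.00, 22.00, 44.00]
χ² = (7−11.00)²/11.00 + (30−22.00)²/22.00 + (40−44.00)²/44.00 = 4.7273
df = 2
p-value (upper-tail) = 0.09408
At α=0.01: p ≥ α → fail to reject H₀

reject H₀: no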